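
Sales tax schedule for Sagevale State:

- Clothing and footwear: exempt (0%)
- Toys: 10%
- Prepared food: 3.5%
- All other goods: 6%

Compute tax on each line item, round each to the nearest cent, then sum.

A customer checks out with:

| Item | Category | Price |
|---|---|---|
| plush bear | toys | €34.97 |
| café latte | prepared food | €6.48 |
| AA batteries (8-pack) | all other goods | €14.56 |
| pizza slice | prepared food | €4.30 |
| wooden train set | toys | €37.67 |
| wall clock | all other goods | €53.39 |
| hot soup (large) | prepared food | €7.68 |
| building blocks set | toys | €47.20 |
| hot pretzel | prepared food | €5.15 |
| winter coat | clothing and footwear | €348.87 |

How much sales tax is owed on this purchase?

€16.89

Plush bear €34.97: toys → 10% → €3.50
Café latte €6.48: prepared food → 3.5% → €0.23
AA batteries (8-pack) €14.56: all other goods → 6% → €0.87
Pizza slice €4.30: prepared food → 3.5% → €0.15
Wooden train set €37.67: toys → 10% → €3.77
Wall clock €53.39: all other goods → 6% → €3.20
Hot soup (large) €7.68: prepared food → 3.5% → €0.27
Building blocks set €47.20: toys → 10% → €4.72
Hot pretzel €5.15: prepared food → 3.5% → €0.18
Winter coat €348.87: clothing and footwear → 0% → €0.00
Total tax = €3.50 + €0.23 + €0.87 + €0.15 + €3.77 + €3.20 + €0.27 + €4.72 + €0.18 = €16.89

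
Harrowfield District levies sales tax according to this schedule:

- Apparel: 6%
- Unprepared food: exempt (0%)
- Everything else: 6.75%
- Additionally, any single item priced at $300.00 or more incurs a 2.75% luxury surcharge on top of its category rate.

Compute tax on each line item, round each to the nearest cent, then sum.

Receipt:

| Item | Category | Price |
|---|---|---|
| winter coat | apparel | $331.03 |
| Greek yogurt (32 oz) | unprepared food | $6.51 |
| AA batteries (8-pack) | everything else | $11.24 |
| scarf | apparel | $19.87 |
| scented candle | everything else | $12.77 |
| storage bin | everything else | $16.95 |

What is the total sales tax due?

Winter coat $331.03: apparel → 6% + 2.75% surcharge = 8.75% → $28.97
Greek yogurt (32 oz) $6.51: unprepared food → 0% → $0.00
AA batteries (8-pack) $11.24: everything else → 6.75% → $0.76
Scarf $19.87: apparel → 6% → $1.19
Scented candle $12.77: everything else → 6.75% → $0.86
Storage bin $16.95: everything else → 6.75% → $1.14
Total tax = $28.97 + $0.76 + $1.19 + $0.86 + $1.14 = $32.92

$32.92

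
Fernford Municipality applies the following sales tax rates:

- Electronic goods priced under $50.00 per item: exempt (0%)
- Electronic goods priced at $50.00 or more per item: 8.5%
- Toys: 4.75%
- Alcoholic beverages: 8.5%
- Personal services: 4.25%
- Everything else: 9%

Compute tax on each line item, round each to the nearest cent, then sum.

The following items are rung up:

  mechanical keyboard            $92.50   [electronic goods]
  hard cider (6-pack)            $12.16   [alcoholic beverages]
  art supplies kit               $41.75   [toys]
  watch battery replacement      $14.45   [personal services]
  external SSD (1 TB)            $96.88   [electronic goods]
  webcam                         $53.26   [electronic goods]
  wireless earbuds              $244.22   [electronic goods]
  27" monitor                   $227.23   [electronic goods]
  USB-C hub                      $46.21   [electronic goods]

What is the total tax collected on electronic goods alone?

Mechanical keyboard $92.50: electronic goods, $50.00 or more → 8.5% → $7.86
External SSD (1 TB) $96.88: electronic goods, $50.00 or more → 8.5% → $8.23
Webcam $53.26: electronic goods, $50.00 or more → 8.5% → $4.53
Wireless earbuds $244.22: electronic goods, $50.00 or more → 8.5% → $20.76
27" monitor $227.23: electronic goods, $50.00 or more → 8.5% → $19.31
USB-C hub $46.21: electronic goods, under $50.00 → 0% → $0.00
Tax on electronic goods = $7.86 + $8.23 + $4.53 + $20.76 + $19.31 + $0.00 = $60.69

$60.69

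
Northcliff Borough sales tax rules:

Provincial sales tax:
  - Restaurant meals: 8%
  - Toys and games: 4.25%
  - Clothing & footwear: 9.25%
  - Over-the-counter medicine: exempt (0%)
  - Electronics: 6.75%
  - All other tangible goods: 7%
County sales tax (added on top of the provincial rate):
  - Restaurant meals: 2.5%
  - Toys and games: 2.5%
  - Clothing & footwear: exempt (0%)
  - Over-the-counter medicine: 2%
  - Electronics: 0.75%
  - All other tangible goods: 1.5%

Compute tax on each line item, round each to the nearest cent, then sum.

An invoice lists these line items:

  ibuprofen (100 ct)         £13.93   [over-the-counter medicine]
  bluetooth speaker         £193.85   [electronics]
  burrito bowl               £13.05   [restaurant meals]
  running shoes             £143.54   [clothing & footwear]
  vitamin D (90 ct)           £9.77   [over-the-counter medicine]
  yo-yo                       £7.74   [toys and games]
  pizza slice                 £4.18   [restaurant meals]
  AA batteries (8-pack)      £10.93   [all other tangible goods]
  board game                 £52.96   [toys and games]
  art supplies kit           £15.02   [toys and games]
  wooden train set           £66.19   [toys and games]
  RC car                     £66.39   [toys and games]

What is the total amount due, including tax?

Ibuprofen (100 ct) £13.93: over-the-counter medicine → 0% + 2% county = 2% → £0.28
Bluetooth speaker £193.85: electronics → 6.75% + 0.75% county = 7.5% → £14.54
Burrito bowl £13.05: restaurant meals → 8% + 2.5% county = 10.5% → £1.37
Running shoes £143.54: clothing & footwear → 9.25% + 0% county = 9.25% → £13.28
Vitamin D (90 ct) £9.77: over-the-counter medicine → 0% + 2% county = 2% → £0.20
Yo-yo £7.74: toys and games → 4.25% + 2.5% county = 6.75% → £0.52
Pizza slice £4.18: restaurant meals → 8% + 2.5% county = 10.5% → £0.44
AA batteries (8-pack) £10.93: all other tangible goods → 7% + 1.5% county = 8.5% → £0.93
Board game £52.96: toys and games → 4.25% + 2.5% county = 6.75% → £3.57
Art supplies kit £15.02: toys and games → 4.25% + 2.5% county = 6.75% → £1.01
Wooden train set £66.19: toys and games → 4.25% + 2.5% county = 6.75% → £4.47
RC car £66.39: toys and games → 4.25% + 2.5% county = 6.75% → £4.48
Subtotal = £597.55; tax = £45.09; total due = £642.64

£642.64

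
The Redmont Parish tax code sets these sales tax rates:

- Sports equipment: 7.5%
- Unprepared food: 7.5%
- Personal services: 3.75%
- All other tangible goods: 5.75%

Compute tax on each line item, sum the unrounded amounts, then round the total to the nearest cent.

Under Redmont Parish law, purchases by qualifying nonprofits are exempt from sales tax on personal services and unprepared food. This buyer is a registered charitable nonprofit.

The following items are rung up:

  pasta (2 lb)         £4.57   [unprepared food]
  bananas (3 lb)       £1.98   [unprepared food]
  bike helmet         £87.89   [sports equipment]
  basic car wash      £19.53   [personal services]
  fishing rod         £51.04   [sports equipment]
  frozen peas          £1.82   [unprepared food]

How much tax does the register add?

£10.42

Pasta (2 lb) £4.57: unprepared food, buyer-exempt → 0% → £0.00
Bananas (3 lb) £1.98: unprepared food, buyer-exempt → 0% → £0.00
Bike helmet £87.89: sports equipment → 7.5% → £6.59175
Basic car wash £19.53: personal services, buyer-exempt → 0% → £0.00
Fishing rod £51.04: sports equipment → 7.5% → £3.828
Frozen peas £1.82: unprepared food, buyer-exempt → 0% → £0.00
Unrounded tax sum = £10.41975 → £10.42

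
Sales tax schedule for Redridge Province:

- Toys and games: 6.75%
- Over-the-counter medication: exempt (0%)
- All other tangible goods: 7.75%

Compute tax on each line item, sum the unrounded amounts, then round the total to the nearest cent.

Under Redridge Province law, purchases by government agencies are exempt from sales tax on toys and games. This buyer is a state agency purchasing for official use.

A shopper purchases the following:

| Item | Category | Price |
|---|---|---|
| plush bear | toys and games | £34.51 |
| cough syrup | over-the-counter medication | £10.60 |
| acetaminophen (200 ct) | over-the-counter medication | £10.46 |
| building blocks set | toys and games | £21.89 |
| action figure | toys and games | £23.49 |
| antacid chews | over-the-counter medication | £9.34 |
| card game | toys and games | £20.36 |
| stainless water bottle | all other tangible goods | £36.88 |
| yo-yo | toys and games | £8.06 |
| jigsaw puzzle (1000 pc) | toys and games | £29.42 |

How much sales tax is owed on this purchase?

Plush bear £34.51: toys and games, buyer-exempt → 0% → £0.00
Cough syrup £10.60: over-the-counter medication → 0% → £0.00
Acetaminophen (200 ct) £10.46: over-the-counter medication → 0% → £0.00
Building blocks set £21.89: toys and games, buyer-exempt → 0% → £0.00
Action figure £23.49: toys and games, buyer-exempt → 0% → £0.00
Antacid chews £9.34: over-the-counter medication → 0% → £0.00
Card game £20.36: toys and games, buyer-exempt → 0% → £0.00
Stainless water bottle £36.88: all other tangible goods → 7.75% → £2.8582
Yo-yo £8.06: toys and games, buyer-exempt → 0% → £0.00
Jigsaw puzzle (1000 pc) £29.42: toys and games, buyer-exempt → 0% → £0.00
Unrounded tax sum = £2.8582 → £2.86

£2.86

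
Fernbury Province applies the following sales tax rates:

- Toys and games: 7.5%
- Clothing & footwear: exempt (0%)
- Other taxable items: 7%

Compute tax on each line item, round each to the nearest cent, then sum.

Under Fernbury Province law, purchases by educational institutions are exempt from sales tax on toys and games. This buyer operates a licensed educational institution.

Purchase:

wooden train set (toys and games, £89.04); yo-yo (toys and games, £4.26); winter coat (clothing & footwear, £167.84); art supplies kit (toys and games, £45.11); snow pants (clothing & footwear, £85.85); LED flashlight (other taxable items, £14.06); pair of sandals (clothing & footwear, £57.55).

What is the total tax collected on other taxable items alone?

LED flashlight £14.06: other taxable items → 7% → £0.98
Tax on other taxable items = £0.98

£0.98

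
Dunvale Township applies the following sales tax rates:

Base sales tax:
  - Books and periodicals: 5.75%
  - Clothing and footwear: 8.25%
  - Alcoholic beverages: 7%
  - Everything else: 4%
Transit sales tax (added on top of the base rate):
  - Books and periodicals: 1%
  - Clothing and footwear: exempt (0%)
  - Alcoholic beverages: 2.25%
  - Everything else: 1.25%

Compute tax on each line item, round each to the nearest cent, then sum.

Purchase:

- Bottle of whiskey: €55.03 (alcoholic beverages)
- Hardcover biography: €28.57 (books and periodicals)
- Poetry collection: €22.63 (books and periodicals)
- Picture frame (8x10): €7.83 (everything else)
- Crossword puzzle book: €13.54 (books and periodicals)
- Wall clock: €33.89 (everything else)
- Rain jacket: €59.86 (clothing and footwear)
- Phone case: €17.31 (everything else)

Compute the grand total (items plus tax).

Bottle of whiskey €55.03: alcoholic beverages → 7% + 2.25% transit = 9.25% → €5.09
Hardcover biography €28.57: books and periodicals → 5.75% + 1% transit = 6.75% → €1.93
Poetry collection €22.63: books and periodicals → 5.75% + 1% transit = 6.75% → €1.53
Picture frame (8x10) €7.83: everything else → 4% + 1.25% transit = 5.25% → €0.41
Crossword puzzle book €13.54: books and periodicals → 5.75% + 1% transit = 6.75% → €0.91
Wall clock €33.89: everything else → 4% + 1.25% transit = 5.25% → €1.78
Rain jacket €59.86: clothing and footwear → 8.25% + 0% transit = 8.25% → €4.94
Phone case €17.31: everything else → 4% + 1.25% transit = 5.25% → €0.91
Subtotal = €238.66; tax = €17.50; total due = €256.16

€256.16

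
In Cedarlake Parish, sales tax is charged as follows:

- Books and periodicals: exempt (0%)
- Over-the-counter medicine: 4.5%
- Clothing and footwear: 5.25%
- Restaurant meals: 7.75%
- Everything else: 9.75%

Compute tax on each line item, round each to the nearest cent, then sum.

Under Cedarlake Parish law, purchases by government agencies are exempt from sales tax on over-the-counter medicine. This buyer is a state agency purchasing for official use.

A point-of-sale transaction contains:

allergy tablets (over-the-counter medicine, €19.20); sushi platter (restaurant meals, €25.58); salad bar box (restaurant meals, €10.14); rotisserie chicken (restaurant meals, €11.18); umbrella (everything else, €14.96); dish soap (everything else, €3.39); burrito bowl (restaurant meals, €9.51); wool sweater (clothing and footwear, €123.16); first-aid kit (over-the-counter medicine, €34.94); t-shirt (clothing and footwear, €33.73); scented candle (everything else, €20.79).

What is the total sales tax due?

€16.44

Allergy tablets €19.20: over-the-counter medicine, buyer-exempt → 0% → €0.00
Sushi platter €25.58: restaurant meals → 7.75% → €1.98
Salad bar box €10.14: restaurant meals → 7.75% → €0.79
Rotisserie chicken €11.18: restaurant meals → 7.75% → €0.87
Umbrella €14.96: everything else → 9.75% → €1.46
Dish soap €3.39: everything else → 9.75% → €0.33
Burrito bowl €9.51: restaurant meals → 7.75% → €0.74
Wool sweater €123.16: clothing and footwear → 5.25% → €6.47
First-aid kit €34.94: over-the-counter medicine, buyer-exempt → 0% → €0.00
T-shirt €33.73: clothing and footwear → 5.25% → €1.77
Scented candle €20.79: everything else → 9.75% → €2.03
Total tax = €1.98 + €0.79 + €0.87 + €1.46 + €0.33 + €0.74 + €6.47 + €1.77 + €2.03 = €16.44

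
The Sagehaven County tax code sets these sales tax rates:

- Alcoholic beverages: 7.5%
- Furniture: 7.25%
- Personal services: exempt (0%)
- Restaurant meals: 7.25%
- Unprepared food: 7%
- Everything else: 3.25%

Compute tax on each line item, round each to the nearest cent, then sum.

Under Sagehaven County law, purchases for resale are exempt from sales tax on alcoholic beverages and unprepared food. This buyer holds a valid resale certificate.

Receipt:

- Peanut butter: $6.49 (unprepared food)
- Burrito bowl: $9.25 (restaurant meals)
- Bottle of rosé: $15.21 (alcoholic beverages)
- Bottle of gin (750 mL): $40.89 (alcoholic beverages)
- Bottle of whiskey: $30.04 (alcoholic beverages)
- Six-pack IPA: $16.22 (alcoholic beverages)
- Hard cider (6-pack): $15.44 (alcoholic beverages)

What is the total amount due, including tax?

$134.21

Peanut butter $6.49: unprepared food, buyer-exempt → 0% → $0.00
Burrito bowl $9.25: restaurant meals → 7.25% → $0.67
Bottle of rosé $15.21: alcoholic beverages, buyer-exempt → 0% → $0.00
Bottle of gin (750 mL) $40.89: alcoholic beverages, buyer-exempt → 0% → $0.00
Bottle of whiskey $30.04: alcoholic beverages, buyer-exempt → 0% → $0.00
Six-pack IPA $16.22: alcoholic beverages, buyer-exempt → 0% → $0.00
Hard cider (6-pack) $15.44: alcoholic beverages, buyer-exempt → 0% → $0.00
Subtotal = $133.54; tax = $0.67; total due = $134.21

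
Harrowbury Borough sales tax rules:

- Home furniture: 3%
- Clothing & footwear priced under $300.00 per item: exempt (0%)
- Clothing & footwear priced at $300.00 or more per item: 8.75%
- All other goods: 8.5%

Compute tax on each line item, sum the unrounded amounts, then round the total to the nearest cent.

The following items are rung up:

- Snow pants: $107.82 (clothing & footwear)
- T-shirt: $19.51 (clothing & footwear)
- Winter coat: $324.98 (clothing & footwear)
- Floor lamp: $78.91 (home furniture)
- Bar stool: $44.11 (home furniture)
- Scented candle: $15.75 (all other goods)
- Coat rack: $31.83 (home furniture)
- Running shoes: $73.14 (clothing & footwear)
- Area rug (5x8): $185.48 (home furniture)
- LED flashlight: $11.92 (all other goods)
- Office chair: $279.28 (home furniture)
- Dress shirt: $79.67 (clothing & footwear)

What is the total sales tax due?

Snow pants $107.82: clothing & footwear, under $300.00 → 0% → $0.00
T-shirt $19.51: clothing & footwear, under $300.00 → 0% → $0.00
Winter coat $324.98: clothing & footwear, $300.00 or more → 8.75% → $28.43575
Floor lamp $78.91: home furniture → 3% → $2.3673
Bar stool $44.11: home furniture → 3% → $1.3233
Scented candle $15.75: all other goods → 8.5% → $1.33875
Coat rack $31.83: home furniture → 3% → $0.9549
Running shoes $73.14: clothing & footwear, under $300.00 → 0% → $0.00
Area rug (5x8) $185.48: home furniture → 3% → $5.5644
LED flashlight $11.92: all other goods → 8.5% → $1.0132
Office chair $279.28: home furniture → 3% → $8.3784
Dress shirt $79.67: clothing & footwear, under $300.00 → 0% → $0.00
Unrounded tax sum = $49.376 → $49.38

$49.38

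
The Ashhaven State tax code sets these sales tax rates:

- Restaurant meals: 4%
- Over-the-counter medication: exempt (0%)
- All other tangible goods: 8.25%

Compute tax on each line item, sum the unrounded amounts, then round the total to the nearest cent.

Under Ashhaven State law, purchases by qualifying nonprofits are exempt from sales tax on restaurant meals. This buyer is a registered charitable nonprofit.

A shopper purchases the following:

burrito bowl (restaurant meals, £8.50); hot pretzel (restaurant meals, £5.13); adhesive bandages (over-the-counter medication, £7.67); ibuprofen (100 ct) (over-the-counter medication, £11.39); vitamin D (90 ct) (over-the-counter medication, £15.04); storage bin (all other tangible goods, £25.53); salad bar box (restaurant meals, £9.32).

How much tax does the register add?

Burrito bowl £8.50: restaurant meals, buyer-exempt → 0% → £0.00
Hot pretzel £5.13: restaurant meals, buyer-exempt → 0% → £0.00
Adhesive bandages £7.67: over-the-counter medication → 0% → £0.00
Ibuprofen (100 ct) £11.39: over-the-counter medication → 0% → £0.00
Vitamin D (90 ct) £15.04: over-the-counter medication → 0% → £0.00
Storage bin £25.53: all other tangible goods → 8.25% → £2.106225
Salad bar box £9.32: restaurant meals, buyer-exempt → 0% → £0.00
Unrounded tax sum = £2.106225 → £2.11

£2.11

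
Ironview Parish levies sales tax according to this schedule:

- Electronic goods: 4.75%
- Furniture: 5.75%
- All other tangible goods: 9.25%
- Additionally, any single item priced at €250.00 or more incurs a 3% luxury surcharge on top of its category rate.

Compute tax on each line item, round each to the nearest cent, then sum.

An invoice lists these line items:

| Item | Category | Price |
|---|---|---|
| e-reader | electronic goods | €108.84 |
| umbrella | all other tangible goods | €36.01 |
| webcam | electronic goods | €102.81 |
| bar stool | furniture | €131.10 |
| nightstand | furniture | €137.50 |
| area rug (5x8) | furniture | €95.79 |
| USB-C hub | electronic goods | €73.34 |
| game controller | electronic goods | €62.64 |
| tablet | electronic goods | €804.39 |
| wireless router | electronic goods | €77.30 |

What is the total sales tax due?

E-reader €108.84: electronic goods → 4.75% → €5.17
Umbrella €36.01: all other tangible goods → 9.25% → €3.33
Webcam €102.81: electronic goods → 4.75% → €4.88
Bar stool €131.10: furniture → 5.75% → €7.54
Nightstand €137.50: furniture → 5.75% → €7.91
Area rug (5x8) €95.79: furniture → 5.75% → €5.51
USB-C hub €73.34: electronic goods → 4.75% → €3.48
Game controller €62.64: electronic goods → 4.75% → €2.98
Tablet €804.39: electronic goods → 4.75% + 3% surcharge = 7.75% → €62.34
Wireless router €77.30: electronic goods → 4.75% → €3.67
Total tax = €5.17 + €3.33 + €4.88 + €7.54 + €7.91 + €5.51 + €3.48 + €2.98 + €62.34 + €3.67 = €106.81

€106.81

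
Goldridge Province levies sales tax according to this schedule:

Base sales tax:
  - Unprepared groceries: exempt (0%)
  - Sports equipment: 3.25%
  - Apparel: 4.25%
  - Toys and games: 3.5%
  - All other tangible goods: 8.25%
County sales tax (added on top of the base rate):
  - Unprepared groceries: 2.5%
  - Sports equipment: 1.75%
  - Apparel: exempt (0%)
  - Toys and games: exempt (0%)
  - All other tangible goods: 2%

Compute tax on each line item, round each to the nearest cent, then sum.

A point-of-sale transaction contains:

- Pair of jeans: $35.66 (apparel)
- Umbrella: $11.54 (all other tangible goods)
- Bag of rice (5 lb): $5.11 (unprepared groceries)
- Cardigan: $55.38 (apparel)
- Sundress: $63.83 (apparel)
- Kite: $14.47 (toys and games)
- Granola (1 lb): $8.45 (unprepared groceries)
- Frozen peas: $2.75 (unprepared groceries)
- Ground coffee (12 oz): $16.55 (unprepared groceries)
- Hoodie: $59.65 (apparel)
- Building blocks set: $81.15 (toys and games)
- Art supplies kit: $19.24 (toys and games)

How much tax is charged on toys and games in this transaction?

Kite $14.47: toys and games → 3.5% + 0% county = 3.5% → $0.51
Building blocks set $81.15: toys and games → 3.5% + 0% county = 3.5% → $2.84
Art supplies kit $19.24: toys and games → 3.5% + 0% county = 3.5% → $0.67
Tax on toys and games = $0.51 + $2.84 + $0.67 = $4.02

$4.02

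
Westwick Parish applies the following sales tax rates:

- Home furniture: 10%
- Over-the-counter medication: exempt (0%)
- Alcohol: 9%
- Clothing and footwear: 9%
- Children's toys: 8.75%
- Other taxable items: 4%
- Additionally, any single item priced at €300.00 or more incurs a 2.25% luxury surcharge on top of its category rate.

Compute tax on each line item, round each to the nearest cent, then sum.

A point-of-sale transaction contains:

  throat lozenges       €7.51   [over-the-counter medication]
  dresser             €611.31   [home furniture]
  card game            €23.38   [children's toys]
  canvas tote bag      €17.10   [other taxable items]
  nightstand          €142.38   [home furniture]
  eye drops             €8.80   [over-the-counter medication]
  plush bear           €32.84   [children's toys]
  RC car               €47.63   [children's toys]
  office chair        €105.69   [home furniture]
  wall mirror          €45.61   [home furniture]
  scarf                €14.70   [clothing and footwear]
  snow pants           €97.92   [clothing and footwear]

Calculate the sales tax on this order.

€124.16

Throat lozenges €7.51: over-the-counter medication → 0% → €0.00
Dresser €611.31: home furniture → 10% + 2.25% surcharge = 12.25% → €74.89
Card game €23.38: children's toys → 8.75% → €2.05
Canvas tote bag €17.10: other taxable items → 4% → €0.68
Nightstand €142.38: home furniture → 10% → €14.24
Eye drops €8.80: over-the-counter medication → 0% → €0.00
Plush bear €32.84: children's toys → 8.75% → €2.87
RC car €47.63: children's toys → 8.75% → €4.17
Office chair €105.69: home furniture → 10% → €10.57
Wall mirror €45.61: home furniture → 10% → €4.56
Scarf €14.70: clothing and footwear → 9% → €1.32
Snow pants €97.92: clothing and footwear → 9% → €8.81
Total tax = €74.89 + €2.05 + €0.68 + €14.24 + €2.87 + €4.17 + €10.57 + €4.56 + €1.32 + €8.81 = €124.16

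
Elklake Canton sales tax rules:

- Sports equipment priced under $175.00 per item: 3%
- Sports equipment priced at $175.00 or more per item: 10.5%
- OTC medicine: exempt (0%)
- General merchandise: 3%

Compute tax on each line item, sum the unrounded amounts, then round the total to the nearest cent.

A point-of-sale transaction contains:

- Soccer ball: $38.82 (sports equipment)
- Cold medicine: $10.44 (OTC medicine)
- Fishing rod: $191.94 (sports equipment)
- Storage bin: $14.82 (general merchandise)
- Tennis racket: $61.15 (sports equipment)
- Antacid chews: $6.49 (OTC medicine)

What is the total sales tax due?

Soccer ball $38.82: sports equipment, under $175.00 → 3% → $1.1646
Cold medicine $10.44: OTC medicine → 0% → $0.00
Fishing rod $191.94: sports equipment, $175.00 or more → 10.5% → $20.1537
Storage bin $14.82: general merchandise → 3% → $0.4446
Tennis racket $61.15: sports equipment, under $175.00 → 3% → $1.8345
Antacid chews $6.49: OTC medicine → 0% → $0.00
Unrounded tax sum = $23.5974 → $23.60

$23.60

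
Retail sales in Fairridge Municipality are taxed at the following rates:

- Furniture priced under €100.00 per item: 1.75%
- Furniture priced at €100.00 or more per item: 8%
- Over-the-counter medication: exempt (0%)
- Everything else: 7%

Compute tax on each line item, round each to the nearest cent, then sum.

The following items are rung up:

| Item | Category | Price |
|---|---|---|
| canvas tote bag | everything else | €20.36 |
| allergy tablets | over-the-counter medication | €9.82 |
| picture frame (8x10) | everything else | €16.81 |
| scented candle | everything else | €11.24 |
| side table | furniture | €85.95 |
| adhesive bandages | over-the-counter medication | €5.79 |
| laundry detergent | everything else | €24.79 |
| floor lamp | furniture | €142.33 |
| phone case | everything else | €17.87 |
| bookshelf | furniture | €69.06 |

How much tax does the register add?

Canvas tote bag €20.36: everything else → 7% → €1.43
Allergy tablets €9.82: over-the-counter medication → 0% → €0.00
Picture frame (8x10) €16.81: everything else → 7% → €1.18
Scented candle €11.24: everything else → 7% → €0.79
Side table €85.95: furniture, under €100.00 → 1.75% → €1.50
Adhesive bandages €5.79: over-the-counter medication → 0% → €0.00
Laundry detergent €24.79: everything else → 7% → €1.74
Floor lamp €142.33: furniture, €100.00 or more → 8% → €11.39
Phone case €17.87: everything else → 7% → €1.25
Bookshelf €69.06: furniture, under €100.00 → 1.75% → €1.21
Total tax = €1.43 + €1.18 + €0.79 + €1.50 + €1.74 + €11.39 + €1.25 + €1.21 = €20.49

€20.49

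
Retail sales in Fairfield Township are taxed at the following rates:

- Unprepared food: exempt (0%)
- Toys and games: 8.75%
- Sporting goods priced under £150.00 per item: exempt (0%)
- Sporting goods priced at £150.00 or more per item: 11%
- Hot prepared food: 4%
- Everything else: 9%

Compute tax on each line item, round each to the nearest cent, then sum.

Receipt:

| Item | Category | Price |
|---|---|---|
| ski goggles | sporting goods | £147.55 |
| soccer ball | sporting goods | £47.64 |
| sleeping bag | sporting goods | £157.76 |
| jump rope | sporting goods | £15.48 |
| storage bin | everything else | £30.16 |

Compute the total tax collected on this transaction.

£20.06

Ski goggles £147.55: sporting goods, under £150.00 → 0% → £0.00
Soccer ball £47.64: sporting goods, under £150.00 → 0% → £0.00
Sleeping bag £157.76: sporting goods, £150.00 or more → 11% → £17.35
Jump rope £15.48: sporting goods, under £150.00 → 0% → £0.00
Storage bin £30.16: everything else → 9% → £2.71
Total tax = £17.35 + £2.71 = £20.06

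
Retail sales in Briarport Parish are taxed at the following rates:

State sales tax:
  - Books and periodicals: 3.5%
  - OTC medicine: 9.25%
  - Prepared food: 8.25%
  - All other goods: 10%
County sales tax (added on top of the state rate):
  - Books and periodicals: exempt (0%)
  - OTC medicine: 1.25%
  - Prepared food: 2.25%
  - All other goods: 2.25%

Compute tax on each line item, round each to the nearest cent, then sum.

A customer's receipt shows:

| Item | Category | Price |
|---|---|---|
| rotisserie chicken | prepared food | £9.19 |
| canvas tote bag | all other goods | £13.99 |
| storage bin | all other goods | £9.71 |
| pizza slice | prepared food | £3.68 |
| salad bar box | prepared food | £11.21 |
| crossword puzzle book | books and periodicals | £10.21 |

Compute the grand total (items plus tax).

£63.78

Rotisserie chicken £9.19: prepared food → 8.25% + 2.25% county = 10.5% → £0.96
Canvas tote bag £13.99: all other goods → 10% + 2.25% county = 12.25% → £1.71
Storage bin £9.71: all other goods → 10% + 2.25% county = 12.25% → £1.19
Pizza slice £3.68: prepared food → 8.25% + 2.25% county = 10.5% → £0.39
Salad bar box £11.21: prepared food → 8.25% + 2.25% county = 10.5% → £1.18
Crossword puzzle book £10.21: books and periodicals → 3.5% + 0% county = 3.5% → £0.36
Subtotal = £57.99; tax = £5.79; total due = £63.78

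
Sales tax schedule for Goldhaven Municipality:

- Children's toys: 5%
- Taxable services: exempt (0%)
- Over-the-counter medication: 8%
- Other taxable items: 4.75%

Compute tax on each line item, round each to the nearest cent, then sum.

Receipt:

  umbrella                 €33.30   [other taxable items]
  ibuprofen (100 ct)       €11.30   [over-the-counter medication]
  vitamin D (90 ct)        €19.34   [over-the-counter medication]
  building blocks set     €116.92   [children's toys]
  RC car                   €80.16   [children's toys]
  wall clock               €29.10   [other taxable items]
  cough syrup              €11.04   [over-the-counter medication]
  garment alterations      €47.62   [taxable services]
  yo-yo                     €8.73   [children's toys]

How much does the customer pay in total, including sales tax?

Umbrella €33.30: other taxable items → 4.75% → €1.58
Ibuprofen (100 ct) €11.30: over-the-counter medication → 8% → €0.90
Vitamin D (90 ct) €19.34: over-the-counter medication → 8% → €1.55
Building blocks set €116.92: children's toys → 5% → €5.85
RC car €80.16: children's toys → 5% → €4.01
Wall clock €29.10: other taxable items → 4.75% → €1.38
Cough syrup €11.04: over-the-counter medication → 8% → €0.88
Garment alterations €47.62: taxable services → 0% → €0.00
Yo-yo €8.73: children's toys → 5% → €0.44
Subtotal = €357.51; tax = €16.59; total due = €374.10

€374.10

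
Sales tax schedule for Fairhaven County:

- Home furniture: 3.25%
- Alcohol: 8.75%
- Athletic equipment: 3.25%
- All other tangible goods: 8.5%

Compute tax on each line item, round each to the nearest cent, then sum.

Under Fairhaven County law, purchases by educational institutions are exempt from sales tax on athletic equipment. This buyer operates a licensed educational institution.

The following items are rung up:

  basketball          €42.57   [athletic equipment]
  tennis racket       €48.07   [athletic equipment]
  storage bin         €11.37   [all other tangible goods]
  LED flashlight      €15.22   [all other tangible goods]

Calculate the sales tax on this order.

Basketball €42.57: athletic equipment, buyer-exempt → 0% → €0.00
Tennis racket €48.07: athletic equipment, buyer-exempt → 0% → €0.00
Storage bin €11.37: all other tangible goods → 8.5% → €0.97
LED flashlight €15.22: all other tangible goods → 8.5% → €1.29
Total tax = €0.97 + €1.29 = €2.26

€2.26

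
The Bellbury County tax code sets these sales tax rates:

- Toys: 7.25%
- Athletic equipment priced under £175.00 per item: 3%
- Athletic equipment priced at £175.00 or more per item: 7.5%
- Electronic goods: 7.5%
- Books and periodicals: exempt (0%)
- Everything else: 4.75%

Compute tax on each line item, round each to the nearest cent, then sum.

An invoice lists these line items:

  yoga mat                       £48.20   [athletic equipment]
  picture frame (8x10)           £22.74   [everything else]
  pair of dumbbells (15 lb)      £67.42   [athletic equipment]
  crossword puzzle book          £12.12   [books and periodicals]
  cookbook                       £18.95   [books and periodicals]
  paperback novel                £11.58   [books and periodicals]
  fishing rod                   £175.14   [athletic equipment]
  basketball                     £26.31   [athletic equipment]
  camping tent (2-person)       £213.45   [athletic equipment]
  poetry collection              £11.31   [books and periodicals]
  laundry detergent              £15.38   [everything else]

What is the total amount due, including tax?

Yoga mat £48.20: athletic equipment, under £175.00 → 3% → £1.45
Picture frame (8x10) £22.74: everything else → 4.75% → £1.08
Pair of dumbbells (15 lb) £67.42: athletic equipment, under £175.00 → 3% → £2.02
Crossword puzzle book £12.12: books and periodicals → 0% → £0.00
Cookbook £18.95: books and periodicals → 0% → £0.00
Paperback novel £11.58: books and periodicals → 0% → £0.00
Fishing rod £175.14: athletic equipment, £175.00 or more → 7.5% → £13.14
Basketball £26.31: athletic equipment, under £175.00 → 3% → £0.79
Camping tent (2-person) £213.45: athletic equipment, £175.00 or more → 7.5% → £16.01
Poetry collection £11.31: books and periodicals → 0% → £0.00
Laundry detergent £15.38: everything else → 4.75% → £0.73
Subtotal = £622.60; tax = £35.22; total due = £657.82

£657.82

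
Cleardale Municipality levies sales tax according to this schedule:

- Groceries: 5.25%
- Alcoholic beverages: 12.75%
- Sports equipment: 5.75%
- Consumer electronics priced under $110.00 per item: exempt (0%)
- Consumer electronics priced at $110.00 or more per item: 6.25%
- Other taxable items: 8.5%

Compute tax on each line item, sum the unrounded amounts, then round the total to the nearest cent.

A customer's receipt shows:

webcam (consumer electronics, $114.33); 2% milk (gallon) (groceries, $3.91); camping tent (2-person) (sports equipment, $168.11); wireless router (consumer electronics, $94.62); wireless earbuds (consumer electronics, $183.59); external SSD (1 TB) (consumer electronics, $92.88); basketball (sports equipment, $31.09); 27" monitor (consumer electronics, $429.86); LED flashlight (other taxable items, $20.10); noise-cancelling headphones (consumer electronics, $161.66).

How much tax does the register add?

Webcam $114.33: consumer electronics, $110.00 or more → 6.25% → $7.145625
2% milk (gallon) $3.91: groceries → 5.25% → $0.205275
Camping tent (2-person) $168.11: sports equipment → 5.75% → $9.666325
Wireless router $94.62: consumer electronics, under $110.00 → 0% → $0.00
Wireless earbuds $183.59: consumer electronics, $110.00 or more → 6.25% → $11.474375
External SSD (1 TB) $92.88: consumer electronics, under $110.00 → 0% → $0.00
Basketball $31.09: sports equipment → 5.75% → $1.787675
27" monitor $429.86: consumer electronics, $110.00 or more → 6.25% → $26.86625
LED flashlight $20.10: other taxable items → 8.5% → $1.7085
Noise-cancelling headphones $161.66: consumer electronics, $110.00 or more → 6.25% → $10.10375
Unrounded tax sum = $68.957775 → $68.96

$68.96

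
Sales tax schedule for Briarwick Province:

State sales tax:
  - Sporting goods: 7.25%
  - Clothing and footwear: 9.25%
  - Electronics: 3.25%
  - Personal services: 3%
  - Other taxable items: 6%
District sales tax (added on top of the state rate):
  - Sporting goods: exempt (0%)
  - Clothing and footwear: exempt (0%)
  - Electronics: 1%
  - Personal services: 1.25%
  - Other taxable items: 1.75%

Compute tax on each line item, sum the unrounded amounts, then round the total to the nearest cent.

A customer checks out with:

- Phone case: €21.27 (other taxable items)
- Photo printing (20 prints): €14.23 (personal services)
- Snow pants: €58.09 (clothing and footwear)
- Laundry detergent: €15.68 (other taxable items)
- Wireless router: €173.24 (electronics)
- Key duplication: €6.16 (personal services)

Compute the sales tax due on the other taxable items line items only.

€2.86

Phone case €21.27: other taxable items → 6% + 1.75% district = 7.75% → €1.648425
Laundry detergent €15.68: other taxable items → 6% + 1.75% district = 7.75% → €1.2152
Tax on other taxable items: unrounded sum = €2.863625 → €2.86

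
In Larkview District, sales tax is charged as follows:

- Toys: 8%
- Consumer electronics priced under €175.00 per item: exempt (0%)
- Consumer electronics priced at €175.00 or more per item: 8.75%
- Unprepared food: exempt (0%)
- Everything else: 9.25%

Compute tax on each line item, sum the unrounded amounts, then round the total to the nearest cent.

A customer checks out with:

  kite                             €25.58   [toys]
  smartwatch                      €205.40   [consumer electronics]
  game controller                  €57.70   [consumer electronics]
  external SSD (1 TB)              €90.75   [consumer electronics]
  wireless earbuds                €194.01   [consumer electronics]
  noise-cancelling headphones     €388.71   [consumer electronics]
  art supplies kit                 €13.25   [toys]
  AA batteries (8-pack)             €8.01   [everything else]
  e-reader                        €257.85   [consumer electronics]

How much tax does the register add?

Kite €25.58: toys → 8% → €2.0464
Smartwatch €205.40: consumer electronics, €175.00 or more → 8.75% → €17.9725
Game controller €57.70: consumer electronics, under €175.00 → 0% → €0.00
External SSD (1 TB) €90.75: consumer electronics, under €175.00 → 0% → €0.00
Wireless earbuds €194.01: consumer electronics, €175.00 or more → 8.75% → €16.975875
Noise-cancelling headphones €388.71: consumer electronics, €175.00 or more → 8.75% → €34.012125
Art supplies kit €13.25: toys → 8% → €1.06
AA batteries (8-pack) €8.01: everything else → 9.25% → €0.740925
E-reader €257.85: consumer electronics, €175.00 or more → 8.75% → €22.561875
Unrounded tax sum = €95.3697 → €95.37

€95.37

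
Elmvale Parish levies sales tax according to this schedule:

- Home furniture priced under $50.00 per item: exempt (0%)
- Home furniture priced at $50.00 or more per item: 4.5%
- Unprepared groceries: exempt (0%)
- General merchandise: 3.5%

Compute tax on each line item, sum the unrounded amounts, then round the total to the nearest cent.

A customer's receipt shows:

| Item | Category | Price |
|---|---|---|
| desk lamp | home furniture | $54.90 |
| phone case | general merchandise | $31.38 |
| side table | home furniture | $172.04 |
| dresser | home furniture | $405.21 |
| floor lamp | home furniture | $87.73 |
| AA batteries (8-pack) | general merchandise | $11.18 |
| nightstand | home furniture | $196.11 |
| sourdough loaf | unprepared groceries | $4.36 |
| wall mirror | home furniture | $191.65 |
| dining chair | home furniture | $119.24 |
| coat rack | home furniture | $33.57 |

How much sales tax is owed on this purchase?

$56.70

Desk lamp $54.90: home furniture, $50.00 or more → 4.5% → $2.4705
Phone case $31.38: general merchandise → 3.5% → $1.0983
Side table $172.04: home furniture, $50.00 or more → 4.5% → $7.7418
Dresser $405.21: home furniture, $50.00 or more → 4.5% → $18.23445
Floor lamp $87.73: home furniture, $50.00 or more → 4.5% → $3.94785
AA batteries (8-pack) $11.18: general merchandise → 3.5% → $0.3913
Nightstand $196.11: home furniture, $50.00 or more → 4.5% → $8.82495
Sourdough loaf $4.36: unprepared groceries → 0% → $0.00
Wall mirror $191.65: home furniture, $50.00 or more → 4.5% → $8.62425
Dining chair $119.24: home furniture, $50.00 or more → 4.5% → $5.3658
Coat rack $33.57: home furniture, under $50.00 → 0% → $0.00
Unrounded tax sum = $56.6992 → $56.70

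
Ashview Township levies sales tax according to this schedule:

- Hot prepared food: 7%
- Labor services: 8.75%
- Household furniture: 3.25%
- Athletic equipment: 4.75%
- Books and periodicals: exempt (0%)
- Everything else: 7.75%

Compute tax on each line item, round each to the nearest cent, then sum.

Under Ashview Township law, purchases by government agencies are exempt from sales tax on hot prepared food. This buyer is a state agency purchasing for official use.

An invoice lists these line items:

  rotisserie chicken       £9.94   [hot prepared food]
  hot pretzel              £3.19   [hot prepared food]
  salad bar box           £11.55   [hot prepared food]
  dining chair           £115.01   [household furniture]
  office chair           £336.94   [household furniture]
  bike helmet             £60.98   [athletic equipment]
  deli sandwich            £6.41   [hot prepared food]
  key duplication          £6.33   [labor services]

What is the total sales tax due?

£18.14

Rotisserie chicken £9.94: hot prepared food, buyer-exempt → 0% → £0.00
Hot pretzel £3.19: hot prepared food, buyer-exempt → 0% → £0.00
Salad bar box £11.55: hot prepared food, buyer-exempt → 0% → £0.00
Dining chair £115.01: household furniture → 3.25% → £3.74
Office chair £336.94: household furniture → 3.25% → £10.95
Bike helmet £60.98: athletic equipment → 4.75% → £2.90
Deli sandwich £6.41: hot prepared food, buyer-exempt → 0% → £0.00
Key duplication £6.33: labor services → 8.75% → £0.55
Total tax = £3.74 + £10.95 + £2.90 + £0.55 = £18.14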